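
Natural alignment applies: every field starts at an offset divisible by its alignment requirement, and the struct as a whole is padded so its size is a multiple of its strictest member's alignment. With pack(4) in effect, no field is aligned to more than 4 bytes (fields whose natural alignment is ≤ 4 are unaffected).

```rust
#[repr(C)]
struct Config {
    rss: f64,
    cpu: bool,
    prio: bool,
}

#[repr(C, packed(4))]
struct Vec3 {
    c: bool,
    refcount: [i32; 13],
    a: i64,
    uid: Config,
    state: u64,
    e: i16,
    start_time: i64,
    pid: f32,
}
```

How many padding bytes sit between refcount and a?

Config: 0..8  rss  (8B, 8-aligned); 8..9  cpu  (1B, 1-aligned); 9..10  prio  (1B, 1-aligned); 10..16  -- tail padding (6B); sizeof = 16, alignof = 8
0..1  c  (1B, 1-aligned)
1..4  -- padding (3B)
4..56  refcount  (52B, 4-aligned)
56..64  a  (8B, 4-aligned)

0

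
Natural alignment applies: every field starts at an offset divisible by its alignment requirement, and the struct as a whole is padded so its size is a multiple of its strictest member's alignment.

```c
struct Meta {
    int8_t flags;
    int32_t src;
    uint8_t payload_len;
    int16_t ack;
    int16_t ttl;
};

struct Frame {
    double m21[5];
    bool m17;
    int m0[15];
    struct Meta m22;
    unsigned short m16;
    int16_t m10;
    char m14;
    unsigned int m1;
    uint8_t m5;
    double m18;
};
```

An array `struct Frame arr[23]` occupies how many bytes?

3312

Meta: flags at 0 (size 1, align 1) → ends 1; pad 3 to align 4 for src; src at 4 (size 4, align 4) → ends 8; payload_len at 8 (size 1, align 1) → ends 9; pad 1 to align 2 for ack; ack at 10 (size 2, align 2) → ends 12; ttl at 12 (size 2, align 2) → ends 14; tail pad 2 to reach multiple of 4; total 16 bytes, alignment 4
m21 at 0 (size 40, align 8) → ends 40
m17 at 40 (size 1, align 1) → ends 41
pad 3 to align 4 for m0
m0 at 44 (size 60, align 4) → ends 104
m22 at 104 (size 16, align 4) → ends 120
m16 at 120 (size 2, align 2) → ends 122
m10 at 122 (size 2, align 2) → ends 124
m14 at 124 (size 1, align 1) → ends 125
pad 3 to align 4 for m1
m1 at 128 (size 4, align 4) → ends 132
m5 at 132 (size 1, align 1) → ends 133
pad 3 to align 8 for m18
m18 at 136 (size 8, align 8) → ends 144
total 144 bytes, alignment 8
array of 23: 23 × 144 = 3312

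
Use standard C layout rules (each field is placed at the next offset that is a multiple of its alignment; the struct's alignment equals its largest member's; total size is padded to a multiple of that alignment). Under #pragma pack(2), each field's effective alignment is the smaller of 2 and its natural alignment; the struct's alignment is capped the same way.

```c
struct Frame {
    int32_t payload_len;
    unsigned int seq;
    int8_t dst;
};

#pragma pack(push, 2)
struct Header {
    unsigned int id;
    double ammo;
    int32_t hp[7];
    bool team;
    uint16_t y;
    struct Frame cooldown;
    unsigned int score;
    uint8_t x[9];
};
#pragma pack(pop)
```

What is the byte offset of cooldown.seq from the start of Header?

Frame: 0..4  payload_len  (4B, 4-aligned); 4..8  seq  (4B, 4-aligned); 8..9  dst  (1B, 1-aligned); 9..12  -- tail padding (3B); sizeof = 12, alignof = 4
0..4  id  (4B, 2-aligned)
4..12  ammo  (8B, 2-aligned)
12..40  hp  (28B, 2-aligned)
40..41  team  (1B, 1-aligned)
41..42  -- padding (1B)
42..44  y  (2B, 2-aligned)
44..56  cooldown  (12B, 2-aligned)
within Frame: seq at 4
44 + 4 = 48

48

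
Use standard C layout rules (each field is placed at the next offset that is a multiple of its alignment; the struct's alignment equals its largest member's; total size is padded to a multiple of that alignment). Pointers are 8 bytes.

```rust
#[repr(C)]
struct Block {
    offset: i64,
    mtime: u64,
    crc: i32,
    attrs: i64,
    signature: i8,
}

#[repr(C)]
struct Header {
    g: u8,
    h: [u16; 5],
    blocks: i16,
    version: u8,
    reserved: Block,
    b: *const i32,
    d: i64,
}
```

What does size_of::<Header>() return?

Block: offset at 0 (size 8, align 8) → ends 8; mtime at 8 (size 8, align 8) → ends 16; crc at 16 (size 4, align 4) → ends 20; pad 4 to align 8 for attrs; attrs at 24 (size 8, align 8) → ends 32; signature at 32 (size 1, align 1) → ends 33; tail pad 7 to reach multiple of 8; total 40 bytes, alignment 8
g at 0 (size 1, align 1) → ends 1
pad 1 to align 2 for h
h at 2 (size 10, align 2) → ends 12
blocks at 12 (size 2, align 2) → ends 14
version at 14 (size 1, align 1) → ends 15
pad 1 to align 8 for reserved
reserved at 16 (size 40, align 8) → ends 56
b at 56 (size 8, align 8) → ends 64
d at 64 (size 8, align 8) → ends 72
total 72 bytes, alignment 8

72 bytes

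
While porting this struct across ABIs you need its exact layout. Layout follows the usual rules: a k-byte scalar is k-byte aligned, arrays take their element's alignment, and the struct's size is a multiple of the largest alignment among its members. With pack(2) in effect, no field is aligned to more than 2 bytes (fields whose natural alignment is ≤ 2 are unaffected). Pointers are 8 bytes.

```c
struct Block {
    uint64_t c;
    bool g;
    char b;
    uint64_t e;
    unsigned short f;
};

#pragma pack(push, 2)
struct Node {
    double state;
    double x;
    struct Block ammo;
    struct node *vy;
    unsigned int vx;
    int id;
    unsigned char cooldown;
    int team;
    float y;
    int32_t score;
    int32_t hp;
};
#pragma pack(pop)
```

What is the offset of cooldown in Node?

Block: 0..8  c  (8B, 8-aligned); 8..9  g  (1B, 1-aligned); 9..10  b  (1B, 1-aligned); 10..16  -- padding (6B); 16..24  e  (8B, 8-aligned); 24..26  f  (2B, 2-aligned); 26..32  -- tail padding (6B); sizeof = 32, alignof = 8
0..8  state  (8B, 2-aligned)
8..16  x  (8B, 2-aligned)
16..48  ammo  (32B, 2-aligned)
48..56  vy  (8B, 2-aligned)
56..60  vx  (4B, 2-aligned)
60..64  id  (4B, 2-aligned)
64..65  cooldown  (1B, 1-aligned)

64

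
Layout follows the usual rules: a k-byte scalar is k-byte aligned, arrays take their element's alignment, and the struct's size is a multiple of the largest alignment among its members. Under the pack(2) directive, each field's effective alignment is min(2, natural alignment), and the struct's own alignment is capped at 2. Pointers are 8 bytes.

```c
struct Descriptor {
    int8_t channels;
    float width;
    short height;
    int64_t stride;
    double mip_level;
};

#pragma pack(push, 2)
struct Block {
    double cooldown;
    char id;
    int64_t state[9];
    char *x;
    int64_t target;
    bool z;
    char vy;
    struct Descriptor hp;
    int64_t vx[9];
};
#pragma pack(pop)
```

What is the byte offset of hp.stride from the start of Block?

116

Descriptor: channels at 0 (size 1, align 1) → ends 1; pad 3 to align 4 for width; width at 4 (size 4, align 4) → ends 8; height at 8 (size 2, align 2) → ends 10; pad 6 to align 8 for stride; stride at 16 (size 8, align 8) → ends 24; mip_level at 24 (size 8, align 8) → ends 32; total 32 bytes, alignment 8
cooldown at 0 (size 8, align 2) → ends 8
id at 8 (size 1, align 1) → ends 9
pad 1 to align 2 for state
state at 10 (size 72, align 2) → ends 82
x at 82 (size 8, align 2) → ends 90
target at 90 (size 8, align 2) → ends 98
z at 98 (size 1, align 1) → ends 99
vy at 99 (size 1, align 1) → ends 100
hp at 100 (size 32, align 2) → ends 132
within Descriptor: stride at 16
100 + 16 = 116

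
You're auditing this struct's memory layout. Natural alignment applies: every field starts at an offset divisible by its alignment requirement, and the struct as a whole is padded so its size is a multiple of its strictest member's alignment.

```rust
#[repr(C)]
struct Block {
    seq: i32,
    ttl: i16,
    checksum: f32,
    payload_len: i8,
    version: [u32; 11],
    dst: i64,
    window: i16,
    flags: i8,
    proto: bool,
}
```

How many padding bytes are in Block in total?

seq at 0 (size 4, align 4) → ends 4
ttl at 4 (size 2, align 2) → ends 6
pad 2 to align 4 for checksum
checksum at 8 (size 4, align 4) → ends 12
payload_len at 12 (size 1, align 1) → ends 13
pad 3 to align 4 for version
version at 16 (size 44, align 4) → ends 60
pad 4 to align 8 for dst
dst at 64 (size 8, align 8) → ends 72
window at 72 (size 2, align 2) → ends 74
flags at 74 (size 1, align 1) → ends 75
proto at 75 (size 1, align 1) → ends 76
tail pad 4 to reach multiple of 8
total 80 bytes, alignment 8
data bytes 67, size 80 → padding 13

13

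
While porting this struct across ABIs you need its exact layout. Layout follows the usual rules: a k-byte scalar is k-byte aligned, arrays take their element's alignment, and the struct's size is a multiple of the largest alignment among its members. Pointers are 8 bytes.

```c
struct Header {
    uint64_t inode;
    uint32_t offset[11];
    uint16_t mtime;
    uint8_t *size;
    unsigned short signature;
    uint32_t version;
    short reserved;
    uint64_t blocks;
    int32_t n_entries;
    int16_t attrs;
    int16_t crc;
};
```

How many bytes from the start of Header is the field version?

68

0..8  inode  (8B, 8-aligned)
8..52  offset  (44B, 4-aligned)
52..54  mtime  (2B, 2-aligned)
54..56  -- padding (2B)
56..64  size  (8B, 8-aligned)
64..66  signature  (2B, 2-aligned)
66..68  -- padding (2B)
68..72  version  (4B, 4-aligned)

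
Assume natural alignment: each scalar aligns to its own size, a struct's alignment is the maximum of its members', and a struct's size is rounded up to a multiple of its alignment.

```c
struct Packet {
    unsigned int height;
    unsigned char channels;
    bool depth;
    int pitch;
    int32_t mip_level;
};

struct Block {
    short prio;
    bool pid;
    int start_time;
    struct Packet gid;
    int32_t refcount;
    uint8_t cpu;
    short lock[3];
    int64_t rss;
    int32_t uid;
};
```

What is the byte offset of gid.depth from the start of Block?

13

Packet: 0..4  height  (4B, 4-aligned); 4..5  channels  (1B, 1-aligned); 5..6  depth  (1B, 1-aligned); 6..8  -- padding (2B); 8..12  pitch  (4B, 4-aligned); 12..16  mip_level  (4B, 4-aligned); sizeof = 16, alignof = 4
0..2  prio  (2B, 2-aligned)
2..3  pid  (1B, 1-aligned)
3..4  -- padding (1B)
4..8  start_time  (4B, 4-aligned)
8..24  gid  (16B, 4-aligned)
within Packet: depth at 5
8 + 5 = 13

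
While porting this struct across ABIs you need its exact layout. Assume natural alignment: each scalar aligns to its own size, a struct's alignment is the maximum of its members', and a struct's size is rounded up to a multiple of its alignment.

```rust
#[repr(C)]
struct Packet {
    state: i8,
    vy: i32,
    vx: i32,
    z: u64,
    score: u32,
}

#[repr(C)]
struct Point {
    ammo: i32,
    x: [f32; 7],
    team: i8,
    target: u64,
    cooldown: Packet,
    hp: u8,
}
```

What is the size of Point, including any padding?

88

Packet: state at 0 (size 1, align 1) → ends 1; pad 3 to align 4 for vy; vy at 4 (size 4, align 4) → ends 8; vx at 8 (size 4, align 4) → ends 12; pad 4 to align 8 for z; z at 16 (size 8, align 8) → ends 24; score at 24 (size 4, align 4) → ends 28; tail pad 4 to reach multiple of 8; total 32 bytes, alignment 8
ammo at 0 (size 4, align 4) → ends 4
x at 4 (size 28, align 4) → ends 32
team at 32 (size 1, align 1) → ends 33
pad 7 to align 8 for target
target at 40 (size 8, align 8) → ends 48
cooldown at 48 (size 32, align 8) → ends 80
hp at 80 (size 1, align 1) → ends 81
tail pad 7 to reach multiple of 8
total 88 bytes, alignment 8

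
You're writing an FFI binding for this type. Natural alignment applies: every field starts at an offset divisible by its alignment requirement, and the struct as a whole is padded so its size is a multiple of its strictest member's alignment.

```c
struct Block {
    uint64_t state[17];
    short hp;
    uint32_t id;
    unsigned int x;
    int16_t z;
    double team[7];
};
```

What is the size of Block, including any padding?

208 bytes

0..136  state  (136B, 8-aligned)
136..138  hp  (2B, 2-aligned)
138..140  -- padding (2B)
140..144  id  (4B, 4-aligned)
144..148  x  (4B, 4-aligned)
148..150  z  (2B, 2-aligned)
150..152  -- padding (2B)
152..208  team  (56B, 8-aligned)
sizeof = 208, alignof = 8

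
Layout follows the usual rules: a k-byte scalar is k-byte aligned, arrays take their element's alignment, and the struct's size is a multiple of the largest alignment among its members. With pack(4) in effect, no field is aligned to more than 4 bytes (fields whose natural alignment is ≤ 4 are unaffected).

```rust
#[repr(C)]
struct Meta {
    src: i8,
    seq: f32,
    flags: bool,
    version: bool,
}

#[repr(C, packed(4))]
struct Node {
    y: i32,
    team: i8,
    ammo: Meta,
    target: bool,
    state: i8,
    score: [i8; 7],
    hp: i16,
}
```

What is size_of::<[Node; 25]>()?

Meta: 0..1  src  (1B, 1-aligned); 1..4  -- padding (3B); 4..8  seq  (4B, 4-aligned); 8..9  flags  (1B, 1-aligned); 9..10  version  (1B, 1-aligned); 10..12  -- tail padding (2B); sizeof = 12, alignof = 4
0..4  y  (4B, 4-aligned)
4..5  team  (1B, 1-aligned)
5..8  -- padding (3B)
8..20  ammo  (12B, 4-aligned)
20..21  target  (1B, 1-aligned)
21..22  state  (1B, 1-aligned)
22..29  score  (7B, 1-aligned)
29..30  -- padding (1B)
30..32  hp  (2B, 2-aligned)
sizeof = 32, alignof = 4
array of 25: 25 × 32 = 800

800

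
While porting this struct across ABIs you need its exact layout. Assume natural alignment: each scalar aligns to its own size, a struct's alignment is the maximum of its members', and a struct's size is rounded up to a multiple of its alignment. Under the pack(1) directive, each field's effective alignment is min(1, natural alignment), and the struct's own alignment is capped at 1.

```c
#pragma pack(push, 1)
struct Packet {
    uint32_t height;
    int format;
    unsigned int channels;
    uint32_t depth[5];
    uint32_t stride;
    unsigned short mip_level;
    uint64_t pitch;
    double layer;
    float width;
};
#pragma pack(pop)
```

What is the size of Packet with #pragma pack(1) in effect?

58

height at 0 (size 4, align 1) → ends 4
format at 4 (size 4, align 1) → ends 8
channels at 8 (size 4, align 1) → ends 12
depth at 12 (size 20, align 1) → ends 32
stride at 32 (size 4, align 1) → ends 36
mip_level at 36 (size 2, align 1) → ends 38
pitch at 38 (size 8, align 1) → ends 46
layer at 46 (size 8, align 1) → ends 54
width at 54 (size 4, align 1) → ends 58
total 58 bytes, alignment 1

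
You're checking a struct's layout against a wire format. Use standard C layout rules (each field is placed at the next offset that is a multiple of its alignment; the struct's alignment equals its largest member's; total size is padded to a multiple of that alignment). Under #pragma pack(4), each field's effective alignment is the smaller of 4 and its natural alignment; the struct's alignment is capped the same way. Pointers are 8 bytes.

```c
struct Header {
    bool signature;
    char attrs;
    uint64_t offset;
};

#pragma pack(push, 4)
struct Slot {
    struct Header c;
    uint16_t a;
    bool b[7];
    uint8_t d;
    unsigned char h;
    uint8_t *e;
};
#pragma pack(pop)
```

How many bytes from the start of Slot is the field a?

16

Header: signature at 0 (size 1, align 1) → ends 1; attrs at 1 (size 1, align 1) → ends 2; pad 6 to align 8 for offset; offset at 8 (size 8, align 8) → ends 16; total 16 bytes, alignment 8
c at 0 (size 16, align 4) → ends 16
a at 16 (size 2, align 2) → ends 18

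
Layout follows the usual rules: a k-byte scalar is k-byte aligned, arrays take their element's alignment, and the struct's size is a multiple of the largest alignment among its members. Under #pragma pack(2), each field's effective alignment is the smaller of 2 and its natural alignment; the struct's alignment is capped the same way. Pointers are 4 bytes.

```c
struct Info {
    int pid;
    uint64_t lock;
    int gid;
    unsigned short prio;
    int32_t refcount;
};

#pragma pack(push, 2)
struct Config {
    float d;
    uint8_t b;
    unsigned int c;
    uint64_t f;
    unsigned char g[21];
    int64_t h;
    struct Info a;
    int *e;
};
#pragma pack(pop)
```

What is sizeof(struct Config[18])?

1512

Info: @0: pid [4B, align 4] → 4; +4 pad (align 8); @8: lock [8B, align 8] → 16; @16: gid [4B, align 4] → 20; @20: prio [2B, align 2] → 22; +2 pad (align 4); @24: refcount [4B, align 4] → 28; +4 tail pad (align 8); size 32, align 8
@0: d [4B, align 2] → 4
@4: b [1B, align 1] → 5
+1 pad (align 2)
@6: c [4B, align 2] → 10
@10: f [8B, align 2] → 18
@18: g [21B, align 1] → 39
+1 pad (align 2)
@40: h [8B, align 2] → 48
@48: a [32B, align 2] → 80
@80: e [4B, align 2] → 84
size 84, align 2
array of 18: 18 × 84 = 1512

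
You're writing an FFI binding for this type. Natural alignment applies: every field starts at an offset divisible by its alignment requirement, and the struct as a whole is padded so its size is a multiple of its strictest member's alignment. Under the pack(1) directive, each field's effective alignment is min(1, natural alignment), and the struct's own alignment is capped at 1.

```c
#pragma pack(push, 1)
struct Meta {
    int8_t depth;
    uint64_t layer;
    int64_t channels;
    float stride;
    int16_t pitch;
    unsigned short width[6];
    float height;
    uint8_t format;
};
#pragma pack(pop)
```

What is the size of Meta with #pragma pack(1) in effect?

40

depth at 0 (size 1, align 1) → ends 1
layer at 1 (size 8, align 1) → ends 9
channels at 9 (size 8, align 1) → ends 17
stride at 17 (size 4, align 1) → ends 21
pitch at 21 (size 2, align 1) → ends 23
width at 23 (size 12, align 1) → ends 35
height at 35 (size 4, align 1) → ends 39
format at 39 (size 1, align 1) → ends 40
total 40 bytes, alignment 1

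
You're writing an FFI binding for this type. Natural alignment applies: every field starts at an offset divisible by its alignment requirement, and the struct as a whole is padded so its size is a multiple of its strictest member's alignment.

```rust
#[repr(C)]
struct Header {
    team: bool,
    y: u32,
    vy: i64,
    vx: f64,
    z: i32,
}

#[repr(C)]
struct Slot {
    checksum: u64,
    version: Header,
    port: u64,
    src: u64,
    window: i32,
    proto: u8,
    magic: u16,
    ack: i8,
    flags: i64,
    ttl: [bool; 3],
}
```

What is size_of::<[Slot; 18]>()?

1584

Header: team at 0 (size 1, align 1) → ends 1; pad 3 to align 4 for y; y at 4 (size 4, align 4) → ends 8; vy at 8 (size 8, align 8) → ends 16; vx at 16 (size 8, align 8) → ends 24; z at 24 (size 4, align 4) → ends 28; tail pad 4 to reach multiple of 8; total 32 bytes, alignment 8
checksum at 0 (size 8, align 8) → ends 8
version at 8 (size 32, align 8) → ends 40
port at 40 (size 8, align 8) → ends 48
src at 48 (size 8, align 8) → ends 56
window at 56 (size 4, align 4) → ends 60
proto at 60 (size 1, align 1) → ends 61
pad 1 to align 2 for magic
magic at 62 (size 2, align 2) → ends 64
ack at 64 (size 1, align 1) → ends 65
pad 7 to align 8 for flags
flags at 72 (size 8, align 8) → ends 80
ttl at 80 (size 3, align 1) → ends 83
tail pad 5 to reach multiple of 8
total 88 bytes, alignment 8
array of 18: 18 × 88 = 1584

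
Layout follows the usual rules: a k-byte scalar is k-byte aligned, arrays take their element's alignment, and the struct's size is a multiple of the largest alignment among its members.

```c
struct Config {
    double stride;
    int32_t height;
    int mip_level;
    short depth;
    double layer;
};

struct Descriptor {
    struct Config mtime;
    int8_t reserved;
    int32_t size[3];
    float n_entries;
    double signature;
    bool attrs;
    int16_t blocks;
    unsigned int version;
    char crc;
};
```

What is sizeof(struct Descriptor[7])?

Config: @0: stride [8B, align 8] → 8; @8: height [4B, align 4] → 12; @12: mip_level [4B, align 4] → 16; @16: depth [2B, align 2] → 18; +6 pad (align 8); @24: layer [8B, align 8] → 32; size 32, align 8
@0: mtime [32B, align 8] → 32
@32: reserved [1B, align 1] → 33
+3 pad (align 4)
@36: size [12B, align 4] → 48
@48: n_entries [4B, align 4] → 52
+4 pad (align 8)
@56: signature [8B, align 8] → 64
@64: attrs [1B, align 1] → 65
+1 pad (align 2)
@66: blocks [2B, align 2] → 68
@68: version [4B, align 4] → 72
@72: crc [1B, align 1] → 73
+7 tail pad (align 8)
size 80, align 8
array of 7: 7 × 80 = 560

560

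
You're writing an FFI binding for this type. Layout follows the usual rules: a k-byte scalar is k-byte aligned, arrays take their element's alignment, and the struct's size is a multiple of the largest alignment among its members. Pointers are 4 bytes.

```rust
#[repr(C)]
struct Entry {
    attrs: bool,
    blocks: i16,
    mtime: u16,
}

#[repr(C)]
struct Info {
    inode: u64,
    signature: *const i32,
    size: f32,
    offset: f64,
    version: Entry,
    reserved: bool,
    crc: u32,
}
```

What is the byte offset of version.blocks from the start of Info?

Entry: @0: attrs [1B, align 1] → 1; +1 pad (align 2); @2: blocks [2B, align 2] → 4; @4: mtime [2B, align 2] → 6; size 6, align 2
@0: inode [8B, align 8] → 8
@8: signature [4B, align 4] → 12
@12: size [4B, align 4] → 16
@16: offset [8B, align 8] → 24
@24: version [6B, align 2] → 30
within Entry: blocks at 2
24 + 2 = 26

26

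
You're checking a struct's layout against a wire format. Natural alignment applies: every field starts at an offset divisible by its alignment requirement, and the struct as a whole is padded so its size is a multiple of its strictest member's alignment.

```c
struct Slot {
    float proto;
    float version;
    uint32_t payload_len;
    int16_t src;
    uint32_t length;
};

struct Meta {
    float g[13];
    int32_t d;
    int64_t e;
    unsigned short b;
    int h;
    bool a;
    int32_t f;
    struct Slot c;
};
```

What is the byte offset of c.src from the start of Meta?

Slot: proto at 0 (size 4, align 4) → ends 4; version at 4 (size 4, align 4) → ends 8; payload_len at 8 (size 4, align 4) → ends 12; src at 12 (size 2, align 2) → ends 14; pad 2 to align 4 for length; length at 16 (size 4, align 4) → ends 20; total 20 bytes, alignment 4
g at 0 (size 52, align 4) → ends 52
d at 52 (size 4, align 4) → ends 56
e at 56 (size 8, align 8) → ends 64
b at 64 (size 2, align 2) → ends 66
pad 2 to align 4 for h
h at 68 (size 4, align 4) → ends 72
a at 72 (size 1, align 1) → ends 73
pad 3 to align 4 for f
f at 76 (size 4, align 4) → ends 80
c at 80 (size 20, align 4) → ends 100
within Slot: src at 12
80 + 12 = 92

92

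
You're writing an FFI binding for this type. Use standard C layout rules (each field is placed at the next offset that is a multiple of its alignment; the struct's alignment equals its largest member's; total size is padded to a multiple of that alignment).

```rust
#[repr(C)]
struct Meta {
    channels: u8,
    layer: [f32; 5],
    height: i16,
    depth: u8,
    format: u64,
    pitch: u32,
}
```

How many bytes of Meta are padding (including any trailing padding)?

12

@0: channels [1B, align 1] → 1
+3 pad (align 4)
@4: layer [20B, align 4] → 24
@24: height [2B, align 2] → 26
@26: depth [1B, align 1] → 27
+5 pad (align 8)
@32: format [8B, align 8] → 40
@40: pitch [4B, align 4] → 44
+4 tail pad (align 8)
size 48, align 8
data bytes 36, size 48 → padding 12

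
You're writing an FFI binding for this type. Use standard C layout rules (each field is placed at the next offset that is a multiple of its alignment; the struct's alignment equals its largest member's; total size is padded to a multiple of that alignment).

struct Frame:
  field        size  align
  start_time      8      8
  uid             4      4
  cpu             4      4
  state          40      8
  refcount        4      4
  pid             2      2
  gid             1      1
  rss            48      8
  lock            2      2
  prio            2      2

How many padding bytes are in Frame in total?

5

0..8  start_time  (8B, 8-aligned)
8..12  uid  (4B, 4-aligned)
12..16  cpu  (4B, 4-aligned)
16..56  state  (40B, 8-aligned)
56..60  refcount  (4B, 4-aligned)
60..62  pid  (2B, 2-aligned)
62..63  gid  (1B, 1-aligned)
63..64  -- padding (1B)
64..112  rss  (48B, 8-aligned)
112..114  lock  (2B, 2-aligned)
114..116  prio  (2B, 2-aligned)
116..120  -- tail padding (4B)
sizeof = 120, alignof = 8
data bytes 115, size 120 → padding 5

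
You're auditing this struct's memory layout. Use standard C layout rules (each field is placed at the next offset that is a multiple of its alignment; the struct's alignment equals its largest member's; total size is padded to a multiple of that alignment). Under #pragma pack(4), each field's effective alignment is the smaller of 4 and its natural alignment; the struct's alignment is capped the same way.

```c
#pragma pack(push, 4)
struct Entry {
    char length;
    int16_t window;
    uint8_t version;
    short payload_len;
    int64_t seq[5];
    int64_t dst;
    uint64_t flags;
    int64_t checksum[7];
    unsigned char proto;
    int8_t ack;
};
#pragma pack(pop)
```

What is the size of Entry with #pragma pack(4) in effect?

length at 0 (size 1, align 1) → ends 1
pad 1 to align 2 for window
window at 2 (size 2, align 2) → ends 4
version at 4 (size 1, align 1) → ends 5
pad 1 to align 2 for payload_len
payload_len at 6 (size 2, align 2) → ends 8
seq at 8 (size 40, align 4) → ends 48
dst at 48 (size 8, align 4) → ends 56
flags at 56 (size 8, align 4) → ends 64
checksum at 64 (size 56, align 4) → ends 120
proto at 120 (size 1, align 1) → ends 121
ack at 121 (size 1, align 1) → ends 122
tail pad 2 to reach multiple of 4
total 124 bytes, alignment 4

124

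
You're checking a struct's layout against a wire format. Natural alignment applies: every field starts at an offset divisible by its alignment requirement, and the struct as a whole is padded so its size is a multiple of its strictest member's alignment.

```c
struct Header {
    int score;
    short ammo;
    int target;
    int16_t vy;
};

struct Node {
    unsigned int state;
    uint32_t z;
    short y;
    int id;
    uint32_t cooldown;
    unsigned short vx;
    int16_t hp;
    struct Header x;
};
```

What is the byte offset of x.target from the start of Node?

32

Header: score at 0 (size 4, align 4) → ends 4; ammo at 4 (size 2, align 2) → ends 6; pad 2 to align 4 for target; target at 8 (size 4, align 4) → ends 12; vy at 12 (size 2, align 2) → ends 14; tail pad 2 to reach multiple of 4; total 16 bytes, alignment 4
state at 0 (size 4, align 4) → ends 4
z at 4 (size 4, align 4) → ends 8
y at 8 (size 2, align 2) → ends 10
pad 2 to align 4 for id
id at 12 (size 4, align 4) → ends 16
cooldown at 16 (size 4, align 4) → ends 20
vx at 20 (size 2, align 2) → ends 22
hp at 22 (size 2, align 2) → ends 24
x at 24 (size 16, align 4) → ends 40
within Header: target at 8
24 + 8 = 32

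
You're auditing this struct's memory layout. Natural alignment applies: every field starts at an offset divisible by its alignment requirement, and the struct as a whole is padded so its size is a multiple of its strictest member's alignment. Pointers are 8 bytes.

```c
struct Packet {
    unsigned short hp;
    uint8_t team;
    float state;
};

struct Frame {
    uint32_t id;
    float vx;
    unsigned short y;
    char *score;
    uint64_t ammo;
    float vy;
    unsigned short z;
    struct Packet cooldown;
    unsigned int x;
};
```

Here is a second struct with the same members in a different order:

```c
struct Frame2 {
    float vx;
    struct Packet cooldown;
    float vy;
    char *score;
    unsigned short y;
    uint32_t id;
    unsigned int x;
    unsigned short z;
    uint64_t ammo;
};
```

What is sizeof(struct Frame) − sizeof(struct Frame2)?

Packet: @0: hp [2B, align 2] → 2; @2: team [1B, align 1] → 3; +1 pad (align 4); @4: state [4B, align 4] → 8; size 8, align 4
@0: id [4B, align 4] → 4
@4: vx [4B, align 4] → 8
@8: y [2B, align 2] → 10
+6 pad (align 8)
@16: score [8B, align 8] → 24
@24: ammo [8B, align 8] → 32
@32: vy [4B, align 4] → 36
@36: z [2B, align 2] → 38
+2 pad (align 4)
@40: cooldown [8B, align 4] → 48
@48: x [4B, align 4] → 52
+4 tail pad (align 8)
size 56, align 8
— Frame2 —
@0: vx [4B, align 4] → 4
@4: cooldown [8B, align 4] → 12
@12: vy [4B, align 4] → 16
@16: score [8B, align 8] → 24
@24: y [2B, align 2] → 26
+2 pad (align 4)
@28: id [4B, align 4] → 32
@32: x [4B, align 4] → 36
@36: z [2B, align 2] → 38
+2 pad (align 8)
@40: ammo [8B, align 8] → 48
size 48, align 8
56 − 48 = 8

8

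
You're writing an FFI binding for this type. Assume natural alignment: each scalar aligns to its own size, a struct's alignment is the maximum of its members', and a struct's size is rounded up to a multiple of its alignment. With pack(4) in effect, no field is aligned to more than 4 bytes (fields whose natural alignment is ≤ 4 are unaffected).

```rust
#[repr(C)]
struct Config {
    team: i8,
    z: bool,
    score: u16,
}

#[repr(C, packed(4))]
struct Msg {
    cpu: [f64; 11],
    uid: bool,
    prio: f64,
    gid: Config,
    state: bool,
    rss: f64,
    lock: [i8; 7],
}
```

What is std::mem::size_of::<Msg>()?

Config: team at 0 (size 1, align 1) → ends 1; z at 1 (size 1, align 1) → ends 2; score at 2 (size 2, align 2) → ends 4; total 4 bytes, alignment 2
cpu at 0 (size 88, align 4) → ends 88
uid at 88 (size 1, align 1) → ends 89
pad 3 to align 4 for prio
prio at 92 (size 8, align 4) → ends 100
gid at 100 (size 4, align 2) → ends 104
state at 104 (size 1, align 1) → ends 105
pad 3 to align 4 for rss
rss at 108 (size 8, align 4) → ends 116
lock at 116 (size 7, align 1) → ends 123
tail pad 1 to reach multiple of 4
total 124 bytes, alignment 4

124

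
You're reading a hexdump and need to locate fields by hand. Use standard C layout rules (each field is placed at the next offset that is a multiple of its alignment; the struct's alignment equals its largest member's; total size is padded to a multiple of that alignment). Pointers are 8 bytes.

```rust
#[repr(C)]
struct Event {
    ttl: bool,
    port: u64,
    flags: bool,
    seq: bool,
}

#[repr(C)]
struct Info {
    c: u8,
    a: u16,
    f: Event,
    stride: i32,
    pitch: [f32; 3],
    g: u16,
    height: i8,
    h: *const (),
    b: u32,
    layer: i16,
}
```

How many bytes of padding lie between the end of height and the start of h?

Event: 0..1  ttl  (1B, 1-aligned); 1..8  -- padding (7B); 8..16  port  (8B, 8-aligned); 16..17  flags  (1B, 1-aligned); 17..18  seq  (1B, 1-aligned); 18..24  -- tail padding (6B); sizeof = 24, alignof = 8
0..1  c  (1B, 1-aligned)
1..2  -- padding (1B)
2..4  a  (2B, 2-aligned)
4..8  -- padding (4B)
8..32  f  (24B, 8-aligned)
32..36  stride  (4B, 4-aligned)
36..48  pitch  (12B, 4-aligned)
48..50  g  (2B, 2-aligned)
50..51  height  (1B, 1-aligned)
51..56  -- padding (5B)
56..64  h  (8B, 8-aligned)

5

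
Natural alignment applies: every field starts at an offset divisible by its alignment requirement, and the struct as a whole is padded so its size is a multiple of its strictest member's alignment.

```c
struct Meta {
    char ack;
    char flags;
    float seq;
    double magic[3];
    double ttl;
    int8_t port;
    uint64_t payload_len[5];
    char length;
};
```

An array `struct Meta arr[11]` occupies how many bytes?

@0: ack [1B, align 1] → 1
@1: flags [1B, align 1] → 2
+2 pad (align 4)
@4: seq [4B, align 4] → 8
@8: magic [24B, align 8] → 32
@32: ttl [8B, align 8] → 40
@40: port [1B, align 1] → 41
+7 pad (align 8)
@48: payload_len [40B, align 8] → 88
@88: length [1B, align 1] → 89
+7 tail pad (align 8)
size 96, align 8
array of 11: 11 × 96 = 1056

1056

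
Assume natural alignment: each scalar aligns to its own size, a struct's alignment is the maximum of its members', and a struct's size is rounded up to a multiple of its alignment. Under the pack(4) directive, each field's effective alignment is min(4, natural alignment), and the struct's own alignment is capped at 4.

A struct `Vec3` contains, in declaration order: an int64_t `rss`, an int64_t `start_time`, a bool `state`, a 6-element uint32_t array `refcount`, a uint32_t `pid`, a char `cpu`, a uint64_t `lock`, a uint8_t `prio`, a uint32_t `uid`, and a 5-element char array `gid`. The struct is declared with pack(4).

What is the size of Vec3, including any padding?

76 bytes

@0: rss [8B, align 4] → 8
@8: start_time [8B, align 4] → 16
@16: state [1B, align 1] → 17
+3 pad (align 4)
@20: refcount [24B, align 4] → 44
@44: pid [4B, align 4] → 48
@48: cpu [1B, align 1] → 49
+3 pad (align 4)
@52: lock [8B, align 4] → 60
@60: prio [1B, align 1] → 61
+3 pad (align 4)
@64: uid [4B, align 4] → 68
@68: gid [5B, align 1] → 73
+3 tail pad (align 4)
size 76, align 4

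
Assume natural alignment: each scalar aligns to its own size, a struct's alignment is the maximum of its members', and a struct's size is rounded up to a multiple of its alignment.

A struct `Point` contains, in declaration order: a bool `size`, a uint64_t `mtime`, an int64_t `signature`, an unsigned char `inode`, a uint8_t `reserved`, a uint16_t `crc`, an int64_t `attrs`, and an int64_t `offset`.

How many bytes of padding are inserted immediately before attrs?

4

0..1  size  (1B, 1-aligned)
1..8  -- padding (7B)
8..16  mtime  (8B, 8-aligned)
16..24  signature  (8B, 8-aligned)
24..25  inode  (1B, 1-aligned)
25..26  reserved  (1B, 1-aligned)
26..28  crc  (2B, 2-aligned)
28..32  -- padding (4B)
32..40  attrs  (8B, 8-aligned)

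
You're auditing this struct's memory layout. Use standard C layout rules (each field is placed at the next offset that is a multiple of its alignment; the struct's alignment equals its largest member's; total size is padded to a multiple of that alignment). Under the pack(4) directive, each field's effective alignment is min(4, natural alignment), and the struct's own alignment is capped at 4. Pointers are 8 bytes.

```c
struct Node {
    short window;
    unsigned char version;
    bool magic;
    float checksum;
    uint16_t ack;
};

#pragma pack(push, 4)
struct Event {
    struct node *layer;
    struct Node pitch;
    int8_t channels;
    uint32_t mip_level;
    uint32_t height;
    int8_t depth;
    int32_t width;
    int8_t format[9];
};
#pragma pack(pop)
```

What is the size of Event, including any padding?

52 bytes

Node: window at 0 (size 2, align 2) → ends 2; version at 2 (size 1, align 1) → ends 3; magic at 3 (size 1, align 1) → ends 4; checksum at 4 (size 4, align 4) → ends 8; ack at 8 (size 2, align 2) → ends 10; tail pad 2 to reach multiple of 4; total 12 bytes, alignment 4
layer at 0 (size 8, align 4) → ends 8
pitch at 8 (size 12, align 4) → ends 20
channels at 20 (size 1, align 1) → ends 21
pad 3 to align 4 for mip_level
mip_level at 24 (size 4, align 4) → ends 28
height at 28 (size 4, align 4) → ends 32
depth at 32 (size 1, align 1) → ends 33
pad 3 to align 4 for width
width at 36 (size 4, align 4) → ends 40
format at 40 (size 9, align 1) → ends 49
tail pad 3 to reach multiple of 4
total 52 bytes, alignment 4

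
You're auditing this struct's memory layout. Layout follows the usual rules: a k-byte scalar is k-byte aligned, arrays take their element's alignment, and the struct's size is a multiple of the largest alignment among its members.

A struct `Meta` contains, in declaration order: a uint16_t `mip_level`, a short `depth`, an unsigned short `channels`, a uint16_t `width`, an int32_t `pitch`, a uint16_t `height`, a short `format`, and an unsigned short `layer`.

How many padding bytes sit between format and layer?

0

0..2  mip_level  (2B, 2-aligned)
2..4  depth  (2B, 2-aligned)
4..6  channels  (2B, 2-aligned)
6..8  width  (2B, 2-aligned)
8..12  pitch  (4B, 4-aligned)
12..14  height  (2B, 2-aligned)
14..16  format  (2B, 2-aligned)
16..18  layer  (2B, 2-aligned)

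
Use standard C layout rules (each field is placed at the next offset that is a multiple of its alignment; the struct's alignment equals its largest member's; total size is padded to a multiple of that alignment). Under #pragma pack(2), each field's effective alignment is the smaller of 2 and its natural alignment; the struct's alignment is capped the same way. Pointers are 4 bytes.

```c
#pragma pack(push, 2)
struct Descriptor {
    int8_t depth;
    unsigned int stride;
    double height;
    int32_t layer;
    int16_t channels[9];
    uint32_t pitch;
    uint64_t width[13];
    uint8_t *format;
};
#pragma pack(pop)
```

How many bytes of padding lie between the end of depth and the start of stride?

1

0..1  depth  (1B, 1-aligned)
1..2  -- padding (1B)
2..6  stride  (4B, 2-aligned)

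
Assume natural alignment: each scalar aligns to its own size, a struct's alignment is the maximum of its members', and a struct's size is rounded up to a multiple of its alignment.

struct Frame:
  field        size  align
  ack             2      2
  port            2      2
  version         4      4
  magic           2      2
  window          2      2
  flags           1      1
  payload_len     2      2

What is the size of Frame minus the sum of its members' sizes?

1

@0: ack [2B, align 2] → 2
@2: port [2B, align 2] → 4
@4: version [4B, align 4] → 8
@8: magic [2B, align 2] → 10
@10: window [2B, align 2] → 12
@12: flags [1B, align 1] → 13
+1 pad (align 2)
@14: payload_len [2B, align 2] → 16
size 16, align 4
data bytes 15, size 16 → padding 1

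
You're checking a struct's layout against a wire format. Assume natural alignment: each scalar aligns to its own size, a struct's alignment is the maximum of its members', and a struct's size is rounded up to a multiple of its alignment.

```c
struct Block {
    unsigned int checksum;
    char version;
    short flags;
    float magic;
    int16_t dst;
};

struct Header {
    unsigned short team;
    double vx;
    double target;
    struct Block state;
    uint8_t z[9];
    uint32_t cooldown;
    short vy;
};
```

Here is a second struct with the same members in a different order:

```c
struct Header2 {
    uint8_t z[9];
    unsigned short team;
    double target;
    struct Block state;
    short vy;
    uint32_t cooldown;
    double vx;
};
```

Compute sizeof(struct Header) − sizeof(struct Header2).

Block: checksum at 0 (size 4, align 4) → ends 4; version at 4 (size 1, align 1) → ends 5; pad 1 to align 2 for flags; flags at 6 (size 2, align 2) → ends 8; magic at 8 (size 4, align 4) → ends 12; dst at 12 (size 2, align 2) → ends 14; tail pad 2 to reach multiple of 4; total 16 bytes, alignment 4
team at 0 (size 2, align 2) → ends 2
pad 6 to align 8 for vx
vx at 8 (size 8, align 8) → ends 16
target at 16 (size 8, align 8) → ends 24
state at 24 (size 16, align 4) → ends 40
z at 40 (size 9, align 1) → ends 49
pad 3 to align 4 for cooldown
cooldown at 52 (size 4, align 4) → ends 56
vy at 56 (size 2, align 2) → ends 58
tail pad 6 to reach multiple of 8
total 64 bytes, alignment 8
— Header2 —
z at 0 (size 9, align 1) → ends 9
pad 1 to align 2 for team
team at 10 (size 2, align 2) → ends 12
pad 4 to align 8 for target
target at 16 (size 8, align 8) → ends 24
state at 24 (size 16, align 4) → ends 40
vy at 40 (size 2, align 2) → ends 42
pad 2 to align 4 for cooldown
cooldown at 44 (size 4, align 4) → ends 48
vx at 48 (size 8, align 8) → ends 56
total 56 bytes, alignment 8
64 − 56 = 8

8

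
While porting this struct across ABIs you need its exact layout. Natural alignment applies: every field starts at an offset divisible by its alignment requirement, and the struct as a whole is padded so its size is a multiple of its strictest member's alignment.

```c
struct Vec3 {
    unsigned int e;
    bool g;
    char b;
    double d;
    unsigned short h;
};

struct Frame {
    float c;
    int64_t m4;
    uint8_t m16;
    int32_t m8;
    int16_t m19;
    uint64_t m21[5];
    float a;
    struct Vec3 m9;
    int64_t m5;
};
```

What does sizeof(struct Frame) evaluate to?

Vec3: 0..4  e  (4B, 4-aligned); 4..5  g  (1B, 1-aligned); 5..6  b  (1B, 1-aligned); 6..8  -- padding (2B); 8..16  d  (8B, 8-aligned); 16..18  h  (2B, 2-aligned); 18..24  -- tail padding (6B); sizeof = 24, alignof = 8
0..4  c  (4B, 4-aligned)
4..8  -- padding (4B)
8..16  m4  (8B, 8-aligned)
16..17  m16  (1B, 1-aligned)
17..20  -- padding (3B)
20..24  m8  (4B, 4-aligned)
24..26  m19  (2B, 2-aligned)
26..32  -- padding (6B)
32..72  m21  (40B, 8-aligned)
72..76  a  (4B, 4-aligned)
76..80  -- padding (4B)
80..104  m9  (24B, 8-aligned)
104..112  m5  (8B, 8-aligned)
sizeof = 112, alignof = 8

112 bytes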